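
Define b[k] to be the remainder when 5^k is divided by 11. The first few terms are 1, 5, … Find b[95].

Listing terms: b[0] = 1, b[1] = 5, b[2] = 3, b[3] = 4, b[4] = 9, b[5] = 1.
The sequence repeats with period 5.
(95 - 0) mod 5 = 0, so b[95] = b[0] = 1.

1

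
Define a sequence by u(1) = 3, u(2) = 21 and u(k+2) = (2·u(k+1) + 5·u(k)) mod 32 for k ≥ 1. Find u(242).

Listing terms: u(1) = 3,  u(2) = 21,  u(3) = 25,  u(4) = 27,  u(5) = 19,  u(6) = 13,  u(7) = 25,  u(8) = 19,  u(9) = 3,  u(10) = 5,  u(11) = 25,  u(12) = 11,  u(13) = 19,  u(14) = 29,  u(15) = 25,  u(16) = 3,  u(17) = 3,  u(18) = 21.
The sequence repeats with period 16.
(242 - 1) mod 16 = 1, so u(242) = u(2) = 21.

21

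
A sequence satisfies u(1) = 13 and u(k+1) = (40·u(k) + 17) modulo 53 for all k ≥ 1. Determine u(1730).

50

Listing terms: u(1) = 13,  u(2) = 7,  u(3) = 32,  u(4) = 25,  u(5) = 10,  u(6) = 46,  u(7) = 2,  u(8) = 44,  u(9) = 28,  u(10) = 24,  u(11) = 23,  u(12) = 36,  u(13) = 26,  u(14) = 50,  u(15) = 3,  u(16) = 31,  u(17) = 38,  u(18) = 0,  u(19) = 17,  u(20) = 8,  u(21) = 19,  u(22) = 35,  u(23) = 39,  u(24) = 40,  u(25) = 27,  u(26) = 37,  u(27) = 13.
The sequence repeats with period 26.
So u(1730) = u(1 + ((1730-1) mod 26)) = u(14) = 50.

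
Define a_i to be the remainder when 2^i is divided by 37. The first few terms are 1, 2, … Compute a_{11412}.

Computing terms: a_0 = 1; a_1 = 2; a_2 = 4; a_3 = 8; a_4 = 16; a_5 = 32; a_6 = 27; a_7 = 17; a_8 = 34; a_9 = 31; a_{10} = 25; a_{11} = 13; a_{12} = 26; a_{13} = 15; a_{14} = 30; a_{15} = 23; a_{16} = 9; a_{17} = 18; a_{18} = 36; a_{19} = 35; a_{20} = 33; a_{21} = 29; a_{22} = 21; a_{23} = 5; a_{24} = 10; a_{25} = 20; a_{26} = 3; a_{27} = 6; a_{28} = 12; a_{29} = 24; a_{30} = 11; a_{31} = 22; a_{32} = 7; a_{33} = 14; a_{34} = 28; a_{35} = 19; a_{36} = 1.
Since a_{36} = a_0 = 1, the sequence is periodic with period 36.
(11412 - 0) mod 36 = 0, so a_{11412} = a_0 = 1.

1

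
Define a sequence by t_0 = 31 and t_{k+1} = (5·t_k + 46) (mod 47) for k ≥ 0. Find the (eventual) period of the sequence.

46

Computing terms: t_0 = 31,  t_1 = 13,  t_2 = 17,  t_3 = 37,  t_4 = 43,  t_5 = 26,  t_6 = 35,  t_7 = 33,  t_8 = 23,  t_9 = 20,  t_{10} = 5,  t_{11} = 24,  t_{12} = 25,  t_{13} = 30,  t_{14} = 8,  t_{15} = 39,  t_{16} = 6,  t_{17} = 29,  t_{18} = 3,  t_{19} = 14,  t_{20} = 22,  t_{21} = 15,  t_{22} = 27,  t_{23} = 40,  t_{24} = 11,  t_{25} = 7,  t_{26} = 34,  t_{27} = 28,  t_{28} = 45,  t_{29} = 36,  t_{30} = 38,  t_{31} = 1,  t_{32} = 4,  t_{33} = 19,  t_{34} = 0,  t_{35} = 46,  t_{36} = 41,  t_{37} = 16,  t_{38} = 32,  t_{39} = 18,  t_{40} = 42,  t_{41} = 21,  t_{42} = 10,  t_{43} = 2,  t_{44} = 9,  t_{45} = 44,  t_{46} = 31.
Since t_{46} = t_0 = 31, the sequence is periodic with period 46.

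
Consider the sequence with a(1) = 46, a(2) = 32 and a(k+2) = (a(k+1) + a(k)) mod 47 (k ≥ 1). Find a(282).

Listing terms: a(1) = 46, a(2) = 32, a(3) = 31, a(4) = 16, a(5) = 0, a(6) = 16, a(7) = 16, a(8) = 32, a(9) = 1, a(10) = 33, a(11) = 34, a(12) = 20, a(13) = 7, a(14) = 27, a(15) = 34, a(16) = 14, a(17) = 1, a(18) = 15, a(19) = 16, a(20) = 31, a(21) = 0, a(22) = 31, a(23) = 31, a(24) = 15, a(25) = 46, a(26) = 14, a(27) = 13, a(28) = 27, a(29) = 40, a(30) = 20, a(31) = 13, a(32) = 33, a(33) = 46, a(34) = 32.
The sequence repeats with period 32.
So a(282) = a(1 + ((282-1) mod 32)) = a(26) = 14.

14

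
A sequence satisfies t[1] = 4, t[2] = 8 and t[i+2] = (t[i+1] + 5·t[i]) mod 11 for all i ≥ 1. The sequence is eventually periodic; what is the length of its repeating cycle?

Computing terms: t[1] = 4,  t[2] = 8,  t[3] = 6,  t[4] = 2,  t[5] = 10,  t[6] = 9,  t[7] = 4,  t[8] = 5,  t[9] = 3,  t[10] = 6,  t[11] = 10,  t[12] = 7,  t[13] = 2,  t[14] = 4,  t[15] = 3,  t[16] = 1,  t[17] = 5,  t[18] = 10,  t[19] = 2,  t[20] = 8,  t[21] = 7,  t[22] = 3,  t[23] = 5,  t[24] = 9,  t[25] = 1,  t[26] = 2,  t[27] = 7,  t[28] = 6,  t[29] = 8,  t[30] = 5,  t[31] = 1,  t[32] = 4,  t[33] = 9,  t[34] = 7,  t[35] = 8,  t[36] = 10,  t[37] = 6,  t[38] = 1,  t[39] = 9,  t[40] = 3,  t[41] = 4,  t[42] = 8.
Since (t[41], t[42]) = (t[1], t[2]) = (4, 8) (two consecutive terms determine the rest), the sequence is periodic with period 40.

40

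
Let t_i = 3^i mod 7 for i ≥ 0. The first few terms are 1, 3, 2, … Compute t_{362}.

t_0 = 1, t_1 = 3, t_2 = 2, t_3 = 6, t_4 = 4, t_5 = 5, t_6 = 1.
Since t_6 = t_0 = 1, the sequence is periodic with period 6.
(362 - 0) mod 6 = 2, so t_{362} = t_2 = 2.

2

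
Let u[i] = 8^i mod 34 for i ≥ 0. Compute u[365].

Listing terms: u[0] = 1; u[1] = 8; u[2] = 30; u[3] = 2; u[4] = 16; u[5] = 26; u[6] = 4; u[7] = 32; u[8] = 18; u[9] = 8.
Since u[9] = u[1] = 8, the sequence is eventually periodic: after a pre-period of length 1 it cycles with period 8.
For i ≥ 1, u[i] depends only on (i - 1) mod 8. (365 - 1) mod 8 = 4, so u[365] = u[5] = 26.

26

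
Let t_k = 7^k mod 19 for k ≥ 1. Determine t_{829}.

Listing terms: t_1 = 7, t_2 = 11, t_3 = 1, t_4 = 7.
Since t_4 = t_1 = 7, the sequence is periodic with period 3.
So t_{829} = t_{1 + ((829-1) mod 3)} = t_1 = 7.

7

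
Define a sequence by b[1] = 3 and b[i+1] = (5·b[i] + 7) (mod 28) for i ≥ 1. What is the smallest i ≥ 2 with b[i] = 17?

7

We have b[1] = 3; b[2] = 22; b[3] = 5; b[4] = 4; b[5] = 27; b[6] = 2; b[7] = 17; b[8] = 8; b[9] = 19; b[10] = 18; b[11] = 13; b[12] = 16; b[13] = 3.
Since b[13] = b[1] = 3, the sequence is periodic with period 12.
The value 17 first appears (with i ≥ 2) at b[7].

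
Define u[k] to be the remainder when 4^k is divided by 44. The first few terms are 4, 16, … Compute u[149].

36

Listing terms: u[1] = 4; u[2] = 16; u[3] = 20; u[4] = 36; u[5] = 12; u[6] = 4.
Since u[6] = u[1] = 4, the sequence is periodic with period 5.
(149 - 1) mod 5 = 3, so u[149] = u[4] = 36.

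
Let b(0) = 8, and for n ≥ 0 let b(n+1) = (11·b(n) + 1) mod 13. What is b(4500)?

8

We have b(0) = 8; b(1) = 11; b(2) = 5; b(3) = 4; b(4) = 6; b(5) = 2; b(6) = 10; b(7) = 7; b(8) = 0; b(9) = 1; b(10) = 12; b(11) = 3; b(12) = 8.
The sequence repeats with period 12.
(4500 - 0) mod 12 = 0, so b(4500) = b(0) = 8.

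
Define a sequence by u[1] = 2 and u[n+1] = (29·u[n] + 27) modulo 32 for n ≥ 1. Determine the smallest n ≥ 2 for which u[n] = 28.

Computing terms: u[1] = 2, u[2] = 21, u[3] = 28, u[4] = 7, u[5] = 6, u[6] = 9, u[7] = 0, u[8] = 27, u[9] = 10, u[10] = 29, u[11] = 4, u[12] = 15, u[13] = 14, u[14] = 17, u[15] = 8, u[16] = 3, u[17] = 18, u[18] = 5, u[19] = 12, u[20] = 23, u[21] = 22, u[22] = 25, u[23] = 16, u[24] = 11, u[25] = 26, u[26] = 13, u[27] = 20, u[28] = 31, u[29] = 30, u[30] = 1, u[31] = 24, u[32] = 19, u[33] = 2.
The sequence repeats with period 32.
The value 28 first appears (with n ≥ 2) at u[3].

3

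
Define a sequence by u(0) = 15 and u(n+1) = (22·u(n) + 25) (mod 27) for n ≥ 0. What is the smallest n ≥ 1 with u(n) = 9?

Listing terms: u(0) = 15, u(1) = 4, u(2) = 5, u(3) = 0, u(4) = 25, u(5) = 8, u(6) = 12, u(7) = 19, u(8) = 11, u(9) = 24, u(10) = 13, u(11) = 14, u(12) = 9, u(13) = 7, u(14) = 17, u(15) = 21, u(16) = 1, u(17) = 20, u(18) = 6, u(19) = 22, u(20) = 23, u(21) = 18, u(22) = 16, u(23) = 26, u(24) = 3, u(25) = 10, u(26) = 2, u(27) = 15.
Since u(27) = u(0) = 15, the sequence is periodic with period 27.
The value 9 first appears (with n ≥ 1) at u(12).

12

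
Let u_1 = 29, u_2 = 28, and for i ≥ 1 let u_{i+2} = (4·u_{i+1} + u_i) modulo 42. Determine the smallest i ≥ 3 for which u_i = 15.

u_1 = 29; u_2 = 28; u_3 = 15; u_4 = 4; u_5 = 31; u_6 = 2; u_7 = 39; u_8 = 32; u_9 = 41; u_{10} = 28; u_{11} = 27; u_{12} = 10; u_{13} = 25; u_{14} = 26; u_{15} = 3; u_{16} = 38; u_{17} = 29; u_{18} = 28.
The sequence repeats with period 16.
The value 15 first appears (with i ≥ 3) at u_3.

3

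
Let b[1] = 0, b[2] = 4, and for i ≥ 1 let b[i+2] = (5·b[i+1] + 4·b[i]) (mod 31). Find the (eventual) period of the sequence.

b[1] = 0; b[2] = 4; b[3] = 20; b[4] = 23; b[5] = 9; b[6] = 13; b[7] = 8; b[8] = 30; b[9] = 27; b[10] = 7; b[11] = 19; b[12] = 30; b[13] = 9; b[14] = 10; b[15] = 24; b[16] = 5; b[17] = 28; b[18] = 5; b[19] = 13; b[20] = 23; b[21] = 12; b[22] = 28; b[23] = 2; b[24] = 29; b[25] = 29; b[26] = 13; b[27] = 26; b[28] = 27; b[29] = 22; b[30] = 1; b[31] = 0; b[32] = 4.
The sequence repeats with period 30.

30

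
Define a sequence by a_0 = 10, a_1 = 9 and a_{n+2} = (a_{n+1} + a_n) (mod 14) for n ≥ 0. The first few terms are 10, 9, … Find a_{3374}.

11

We have a_0 = 10; a_1 = 9; a_2 = 5; a_3 = 0; a_4 = 5; a_5 = 5; a_6 = 10; a_7 = 1; a_8 = 11; a_9 = 12; a_{10} = 9; a_{11} = 7; a_{12} = 2; a_{13} = 9; a_{14} = 11; a_{15} = 6; a_{16} = 3; a_{17} = 9; a_{18} = 12; a_{19} = 7; a_{20} = 5; a_{21} = 12; a_{22} = 3; a_{23} = 1; a_{24} = 4; a_{25} = 5; a_{26} = 9; a_{27} = 0; a_{28} = 9; a_{29} = 9; a_{30} = 4; a_{31} = 13; a_{32} = 3; a_{33} = 2; a_{34} = 5; a_{35} = 7; a_{36} = 12; a_{37} = 5; a_{38} = 3; a_{39} = 8; a_{40} = 11; a_{41} = 5; a_{42} = 2; a_{43} = 7; a_{44} = 9; a_{45} = 2; a_{46} = 11; a_{47} = 13; a_{48} = 10; a_{49} = 9.
Since (a_{48}, a_{49}) = (a_0, a_1) = (10, 9) (two consecutive terms determine the rest), the sequence is periodic with period 48.
(3374 - 0) mod 48 = 14, so a_{3374} = a_{14} = 11.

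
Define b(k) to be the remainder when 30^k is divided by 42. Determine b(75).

36

We have b(0) = 1; b(1) = 30; b(2) = 18; b(3) = 36; b(4) = 30.
Since b(4) = b(1) = 30, the sequence is eventually periodic: after a pre-period of length 1 it cycles with period 3.
For k ≥ 1, b(k) depends only on (k - 1) mod 3. (75 - 1) mod 3 = 2, so b(75) = b(3) = 36.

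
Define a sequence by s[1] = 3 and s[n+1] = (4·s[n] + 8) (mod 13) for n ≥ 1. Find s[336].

Computing terms: s[1] = 3,  s[2] = 7,  s[3] = 10,  s[4] = 9,  s[5] = 5,  s[6] = 2,  s[7] = 3.
Since s[7] = s[1] = 3, the sequence is periodic with period 6.
So s[336] = s[1 + ((336-1) mod 6)] = s[6] = 2.

2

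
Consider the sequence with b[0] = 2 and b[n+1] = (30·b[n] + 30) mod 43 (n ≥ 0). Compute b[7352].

21

Listing terms: b[0] = 2; b[1] = 4; b[2] = 21; b[3] = 15; b[4] = 7; b[5] = 25; b[6] = 6; b[7] = 38; b[8] = 9; b[9] = 42; b[10] = 0; b[11] = 30; b[12] = 27; b[13] = 23; b[14] = 32; b[15] = 1; b[16] = 17; b[17] = 24; b[18] = 19; b[19] = 41; b[20] = 13; b[21] = 33; b[22] = 31; b[23] = 14; b[24] = 20; b[25] = 28; b[26] = 10; b[27] = 29; b[28] = 40; b[29] = 26; b[30] = 36; b[31] = 35; b[32] = 5; b[33] = 8; b[34] = 12; b[35] = 3; b[36] = 34; b[37] = 18; b[38] = 11; b[39] = 16; b[40] = 37; b[41] = 22; b[42] = 2.
The sequence repeats with period 42.
(7352 - 0) mod 42 = 2, so b[7352] = b[2] = 21.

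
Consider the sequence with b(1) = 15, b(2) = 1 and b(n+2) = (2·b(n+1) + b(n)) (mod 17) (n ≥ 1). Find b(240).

5

We have b(1) = 15; b(2) = 1; b(3) = 0; b(4) = 1; b(5) = 2; b(6) = 5; b(7) = 12; b(8) = 12; b(9) = 2; b(10) = 16; b(11) = 0; b(12) = 16; b(13) = 15; b(14) = 12; b(15) = 5; b(16) = 5; b(17) = 15; b(18) = 1.
Since (b(17), b(18)) = (b(1), b(2)) = (15, 1) (two consecutive terms determine the rest), the sequence is periodic with period 16.
So b(240) = b(1 + ((240-1) mod 16)) = b(16) = 5.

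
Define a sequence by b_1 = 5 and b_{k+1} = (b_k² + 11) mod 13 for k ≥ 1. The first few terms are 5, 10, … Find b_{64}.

8

b_1 = 5, b_2 = 10, b_3 = 7, b_4 = 8, b_5 = 10.
Since b_5 = b_2 = 10, the sequence is eventually periodic: after a pre-period of length 1 it cycles with period 3.
For k ≥ 2, b_k depends only on (k - 2) mod 3. (64 - 2) mod 3 = 2, so b_{64} = b_4 = 8.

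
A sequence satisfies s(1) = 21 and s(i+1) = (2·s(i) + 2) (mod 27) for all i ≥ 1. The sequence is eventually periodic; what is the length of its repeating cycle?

s(1) = 21; s(2) = 17; s(3) = 9; s(4) = 20; s(5) = 15; s(6) = 5; s(7) = 12; s(8) = 26; s(9) = 0; s(10) = 2; s(11) = 6; s(12) = 14; s(13) = 3; s(14) = 8; s(15) = 18; s(16) = 11; s(17) = 24; s(18) = 23; s(19) = 21.
Since s(19) = s(1) = 21, the sequence is periodic with period 18.

18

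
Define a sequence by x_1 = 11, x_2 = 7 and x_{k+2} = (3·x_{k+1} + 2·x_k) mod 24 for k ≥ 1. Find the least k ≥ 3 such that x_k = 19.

3

We have x_1 = 11, x_2 = 7, x_3 = 19, x_4 = 23, x_5 = 11, x_6 = 7.
Since (x_5, x_6) = (x_1, x_2) = (11, 7) (two consecutive terms determine the rest), the sequence is periodic with period 4.
The value 19 first appears (with k ≥ 3) at x_3.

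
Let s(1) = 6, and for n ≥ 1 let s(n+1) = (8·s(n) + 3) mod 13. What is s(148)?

We have s(1) = 6,  s(2) = 12,  s(3) = 8,  s(4) = 2,  s(5) = 6.
The sequence repeats with period 4.
(148 - 1) mod 4 = 3, so s(148) = s(4) = 2.

2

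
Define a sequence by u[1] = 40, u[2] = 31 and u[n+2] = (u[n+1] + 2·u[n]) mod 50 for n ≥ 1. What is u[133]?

5

We have u[1] = 40, u[2] = 31, u[3] = 11, u[4] = 23, u[5] = 45, u[6] = 41, u[7] = 31, u[8] = 13, u[9] = 25, u[10] = 1, u[11] = 1, u[12] = 3, u[13] = 5, u[14] = 11, u[15] = 21, u[16] = 43, u[17] = 35, u[18] = 21, u[19] = 41, u[20] = 33, u[21] = 15, u[22] = 31, u[23] = 11.
Since (u[22], u[23]) = (u[2], u[3]) = (31, 11) (two consecutive terms determine the rest), the sequence is eventually periodic: after a pre-period of length 1 it cycles with period 20.
For n ≥ 2, u[n] depends only on (n - 2) mod 20. (133 - 2) mod 20 = 11, so u[133] = u[13] = 5.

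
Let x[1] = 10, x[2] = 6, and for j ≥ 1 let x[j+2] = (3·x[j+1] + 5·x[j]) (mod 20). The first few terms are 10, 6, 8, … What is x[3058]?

Computing terms: x[1] = 10, x[2] = 6, x[3] = 8, x[4] = 14, x[5] = 2, x[6] = 16, x[7] = 18, x[8] = 14, x[9] = 12, x[10] = 6, x[11] = 18, x[12] = 4, x[13] = 2, x[14] = 6, x[15] = 8.
Since (x[14], x[15]) = (x[2], x[3]) = (6, 8) (two consecutive terms determine the rest), the sequence is eventually periodic: after a pre-period of length 1 it cycles with period 12.
For j ≥ 2, x[j] depends only on (j - 2) mod 12. (3058 - 2) mod 12 = 8, so x[3058] = x[10] = 6.

6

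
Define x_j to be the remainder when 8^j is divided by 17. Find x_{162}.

13

Listing terms: x_0 = 1, x_1 = 8, x_2 = 13, x_3 = 2, x_4 = 16, x_5 = 9, x_6 = 4, x_7 = 15, x_8 = 1.
The sequence repeats with period 8.
(162 - 0) mod 8 = 2, so x_{162} = x_2 = 13.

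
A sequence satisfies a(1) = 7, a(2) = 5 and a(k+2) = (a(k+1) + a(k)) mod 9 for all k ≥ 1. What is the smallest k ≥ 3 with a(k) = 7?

Listing terms: a(1) = 7; a(2) = 5; a(3) = 3; a(4) = 8; a(5) = 2; a(6) = 1; a(7) = 3; a(8) = 4; a(9) = 7; a(10) = 2; a(11) = 0; a(12) = 2; a(13) = 2; a(14) = 4; a(15) = 6; a(16) = 1; a(17) = 7; a(18) = 8; a(19) = 6; a(20) = 5; a(21) = 2; a(22) = 7; a(23) = 0; a(24) = 7; a(25) = 7; a(26) = 5.
Since (a(25), a(26)) = (a(1), a(2)) = (7, 5) (two consecutive terms determine the rest), the sequence is periodic with period 24.
The value 7 first appears (with k ≥ 3) at a(9).

9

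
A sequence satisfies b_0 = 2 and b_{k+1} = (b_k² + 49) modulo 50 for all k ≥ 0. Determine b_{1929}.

43

We have b_0 = 2; b_1 = 3; b_2 = 8; b_3 = 13; b_4 = 18; b_5 = 23; b_6 = 28; b_7 = 33; b_8 = 38; b_9 = 43; b_{10} = 48; b_{11} = 3.
Since b_{11} = b_1 = 3, the sequence is eventually periodic: after a pre-period of length 1 it cycles with period 10.
For k ≥ 1, b_k depends only on (k - 1) mod 10. (1929 - 1) mod 10 = 8, so b_{1929} = b_9 = 43.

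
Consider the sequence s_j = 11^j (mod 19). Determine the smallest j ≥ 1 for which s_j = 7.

2

s_0 = 1,  s_1 = 11,  s_2 = 7,  s_3 = 1.
Since s_3 = s_0 = 1, the sequence is periodic with period 3.
The value 7 first appears (with j ≥ 1) at s_2.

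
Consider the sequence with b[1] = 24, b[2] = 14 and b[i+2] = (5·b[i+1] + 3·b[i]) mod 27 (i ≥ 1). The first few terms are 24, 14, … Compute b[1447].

Computing terms: b[1] = 24; b[2] = 14; b[3] = 7; b[4] = 23; b[5] = 1; b[6] = 20; b[7] = 22; b[8] = 8; b[9] = 25; b[10] = 14; b[11] = 10; b[12] = 11; b[13] = 4; b[14] = 26; b[15] = 7; b[16] = 5; b[17] = 19; b[18] = 2; b[19] = 13; b[20] = 17; b[21] = 16; b[22] = 23; b[23] = 1.
Since (b[22], b[23]) = (b[4], b[5]) = (23, 1) (two consecutive terms determine the rest), the sequence is eventually periodic: after a pre-period of length 3 it cycles with period 18.
For i ≥ 4, b[i] depends only on (i - 4) mod 18. (1447 - 4) mod 18 = 3, so b[1447] = b[7] = 22.

22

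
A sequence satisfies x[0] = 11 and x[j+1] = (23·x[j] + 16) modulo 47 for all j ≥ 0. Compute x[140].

46

We have x[0] = 11; x[1] = 34; x[2] = 46; x[3] = 40; x[4] = 43; x[5] = 18; x[6] = 7; x[7] = 36; x[8] = 45; x[9] = 17; x[10] = 31; x[11] = 24; x[12] = 4; x[13] = 14; x[14] = 9; x[15] = 35; x[16] = 22; x[17] = 5; x[18] = 37; x[19] = 21; x[20] = 29; x[21] = 25; x[22] = 27; x[23] = 26; x[24] = 3; x[25] = 38; x[26] = 44; x[27] = 41; x[28] = 19; x[29] = 30; x[30] = 1; x[31] = 39; x[32] = 20; x[33] = 6; x[34] = 13; x[35] = 33; x[36] = 23; x[37] = 28; x[38] = 2; x[39] = 15; x[40] = 32; x[41] = 0; x[42] = 16; x[43] = 8; x[44] = 12; x[45] = 10; x[46] = 11.
The sequence repeats with period 46.
So x[140] = x[0 + ((140-0) mod 46)] = x[2] = 46.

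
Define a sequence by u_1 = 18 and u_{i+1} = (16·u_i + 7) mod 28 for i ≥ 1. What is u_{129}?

u_1 = 18,  u_2 = 15,  u_3 = 23,  u_4 = 11,  u_5 = 15.
Since u_5 = u_2 = 15, the sequence is eventually periodic: after a pre-period of length 1 it cycles with period 3.
For i ≥ 2, u_i depends only on (i - 2) mod 3. (129 - 2) mod 3 = 1, so u_{129} = u_3 = 23.

23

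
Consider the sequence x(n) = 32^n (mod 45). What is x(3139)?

We have x(1) = 32, x(2) = 34, x(3) = 8, x(4) = 31, x(5) = 2, x(6) = 19, x(7) = 23, x(8) = 16, x(9) = 17, x(10) = 4, x(11) = 38, x(12) = 1, x(13) = 32.
Since x(13) = x(1) = 32, the sequence is periodic with period 12.
(3139 - 1) mod 12 = 6, so x(3139) = x(7) = 23.

23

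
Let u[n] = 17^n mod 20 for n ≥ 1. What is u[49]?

17

Computing terms: u[1] = 17,  u[2] = 9,  u[3] = 13,  u[4] = 1,  u[5] = 17.
Since u[5] = u[1] = 17, the sequence is periodic with period 4.
(49 - 1) mod 4 = 0, so u[49] = u[1] = 17.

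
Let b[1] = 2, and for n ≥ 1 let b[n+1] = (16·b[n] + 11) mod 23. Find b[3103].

Listing terms: b[1] = 2, b[2] = 20, b[3] = 9, b[4] = 17, b[5] = 7, b[6] = 8, b[7] = 1, b[8] = 4, b[9] = 6, b[10] = 15, b[11] = 21, b[12] = 2.
The sequence repeats with period 11.
(3103 - 1) mod 11 = 0, so b[3103] = b[1] = 2.

2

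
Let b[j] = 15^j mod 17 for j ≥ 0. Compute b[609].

15

b[0] = 1, b[1] = 15, b[2] = 4, b[3] = 9, b[4] = 16, b[5] = 2, b[6] = 13, b[7] = 8, b[8] = 1.
The sequence repeats with period 8.
So b[609] = b[0 + ((609-0) mod 8)] = b[1] = 15.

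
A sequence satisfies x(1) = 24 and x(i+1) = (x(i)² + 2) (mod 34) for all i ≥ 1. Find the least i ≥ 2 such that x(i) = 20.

7

We have x(1) = 24; x(2) = 0; x(3) = 2; x(4) = 6; x(5) = 4; x(6) = 18; x(7) = 20; x(8) = 28; x(9) = 4.
Since x(9) = x(5) = 4, the sequence is eventually periodic: after a pre-period of length 4 it cycles with period 4.
The value 20 first appears (with i ≥ 2) at x(7).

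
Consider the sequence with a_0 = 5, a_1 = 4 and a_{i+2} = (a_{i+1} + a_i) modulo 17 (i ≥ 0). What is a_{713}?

15

We have a_0 = 5,  a_1 = 4,  a_2 = 9,  a_3 = 13,  a_4 = 5,  a_5 = 1,  a_6 = 6,  a_7 = 7,  a_8 = 13,  a_9 = 3,  a_{10} = 16,  a_{11} = 2,  a_{12} = 1,  a_{13} = 3,  a_{14} = 4,  a_{15} = 7,  a_{16} = 11,  a_{17} = 1,  a_{18} = 12,  a_{19} = 13,  a_{20} = 8,  a_{21} = 4,  a_{22} = 12,  a_{23} = 16,  a_{24} = 11,  a_{25} = 10,  a_{26} = 4,  a_{27} = 14,  a_{28} = 1,  a_{29} = 15,  a_{30} = 16,  a_{31} = 14,  a_{32} = 13,  a_{33} = 10,  a_{34} = 6,  a_{35} = 16,  a_{36} = 5,  a_{37} = 4.
Since (a_{36}, a_{37}) = (a_0, a_1) = (5, 4) (two consecutive terms determine the rest), the sequence is periodic with period 36.
So a_{713} = a_{0 + ((713-0) mod 36)} = a_{29} = 15.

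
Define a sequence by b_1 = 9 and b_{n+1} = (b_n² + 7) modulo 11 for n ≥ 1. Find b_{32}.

8

Listing terms: b_1 = 9,  b_2 = 0,  b_3 = 7,  b_4 = 1,  b_5 = 8,  b_6 = 5,  b_7 = 10,  b_8 = 8.
Since b_8 = b_5 = 8, the sequence is eventually periodic: after a pre-period of length 4 it cycles with period 3.
For n ≥ 5, b_n depends only on (n - 5) mod 3. (32 - 5) mod 3 = 0, so b_{32} = b_5 = 8.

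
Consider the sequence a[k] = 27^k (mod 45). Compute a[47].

18

We have a[0] = 1; a[1] = 27; a[2] = 9; a[3] = 18; a[4] = 36; a[5] = 27.
Since a[5] = a[1] = 27, the sequence is eventually periodic: after a pre-period of length 1 it cycles with period 4.
For k ≥ 1, a[k] depends only on (k - 1) mod 4. (47 - 1) mod 4 = 2, so a[47] = a[3] = 18.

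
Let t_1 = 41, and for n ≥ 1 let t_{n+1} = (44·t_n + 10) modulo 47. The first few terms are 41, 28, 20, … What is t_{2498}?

3

t_1 = 41,  t_2 = 28,  t_3 = 20,  t_4 = 44,  t_5 = 19,  t_6 = 0,  t_7 = 10,  t_8 = 27,  t_9 = 23,  t_{10} = 35,  t_{11} = 46,  t_{12} = 13,  t_{13} = 18,  t_{14} = 3,  t_{15} = 1,  t_{16} = 7,  t_{17} = 36,  t_{18} = 43,  t_{19} = 22,  t_{20} = 38,  t_{21} = 37,  t_{22} = 40,  t_{23} = 31,  t_{24} = 11,  t_{25} = 24,  t_{26} = 32,  t_{27} = 8,  t_{28} = 33,  t_{29} = 5,  t_{30} = 42,  t_{31} = 25,  t_{32} = 29,  t_{33} = 17,  t_{34} = 6,  t_{35} = 39,  t_{36} = 34,  t_{37} = 2,  t_{38} = 4,  t_{39} = 45,  t_{40} = 16,  t_{41} = 9,  t_{42} = 30,  t_{43} = 14,  t_{44} = 15,  t_{45} = 12,  t_{46} = 21,  t_{47} = 41.
Since t_{47} = t_1 = 41, the sequence is periodic with period 46.
So t_{2498} = t_{1 + ((2498-1) mod 46)} = t_{14} = 3.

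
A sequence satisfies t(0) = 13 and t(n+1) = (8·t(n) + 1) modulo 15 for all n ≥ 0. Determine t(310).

1

Computing terms: t(0) = 13; t(1) = 0; t(2) = 1; t(3) = 9; t(4) = 13.
The sequence repeats with period 4.
So t(310) = t(0 + ((310-0) mod 4)) = t(2) = 1.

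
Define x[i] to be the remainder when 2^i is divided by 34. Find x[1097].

2

We have x[0] = 1; x[1] = 2; x[2] = 4; x[3] = 8; x[4] = 16; x[5] = 32; x[6] = 30; x[7] = 26; x[8] = 18; x[9] = 2.
Since x[9] = x[1] = 2, the sequence is eventually periodic: after a pre-period of length 1 it cycles with period 8.
For i ≥ 1, x[i] depends only on (i - 1) mod 8. (1097 - 1) mod 8 = 0, so x[1097] = x[1] = 2.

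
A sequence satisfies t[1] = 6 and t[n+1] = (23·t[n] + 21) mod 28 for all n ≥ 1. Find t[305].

t[1] = 6,  t[2] = 19,  t[3] = 10,  t[4] = 27,  t[5] = 26,  t[6] = 3,  t[7] = 6.
Since t[7] = t[1] = 6, the sequence is periodic with period 6.
So t[305] = t[1 + ((305-1) mod 6)] = t[5] = 26.

26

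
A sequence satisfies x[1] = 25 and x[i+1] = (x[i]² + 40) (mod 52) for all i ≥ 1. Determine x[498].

41

We have x[1] = 25,  x[2] = 41,  x[3] = 5,  x[4] = 13,  x[5] = 1,  x[6] = 41.
Since x[6] = x[2] = 41, the sequence is eventually periodic: after a pre-period of length 1 it cycles with period 4.
For i ≥ 2, x[i] depends only on (i - 2) mod 4. (498 - 2) mod 4 = 0, so x[498] = x[2] = 41.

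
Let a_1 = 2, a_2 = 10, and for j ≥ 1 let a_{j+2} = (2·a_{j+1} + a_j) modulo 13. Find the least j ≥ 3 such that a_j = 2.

Computing terms: a_1 = 2,  a_2 = 10,  a_3 = 9,  a_4 = 2,  a_5 = 0,  a_6 = 2,  a_7 = 4,  a_8 = 10,  a_9 = 11,  a_{10} = 6,  a_{11} = 10,  a_{12} = 0,  a_{13} = 10,  a_{14} = 7,  a_{15} = 11,  a_{16} = 3,  a_{17} = 4,  a_{18} = 11,  a_{19} = 0,  a_{20} = 11,  a_{21} = 9,  a_{22} = 3,  a_{23} = 2,  a_{24} = 7,  a_{25} = 3,  a_{26} = 0,  a_{27} = 3,  a_{28} = 6,  a_{29} = 2,  a_{30} = 10.
The sequence repeats with period 28.
The value 2 first appears (with j ≥ 3) at a_4.

4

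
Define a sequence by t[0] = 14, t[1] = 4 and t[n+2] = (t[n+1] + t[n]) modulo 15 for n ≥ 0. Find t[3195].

We have t[0] = 14, t[1] = 4, t[2] = 3, t[3] = 7, t[4] = 10, t[5] = 2, t[6] = 12, t[7] = 14, t[8] = 11, t[9] = 10, t[10] = 6, t[11] = 1, t[12] = 7, t[13] = 8, t[14] = 0, t[15] = 8, t[16] = 8, t[17] = 1, t[18] = 9, t[19] = 10, t[20] = 4, t[21] = 14, t[22] = 3, t[23] = 2, t[24] = 5, t[25] = 7, t[26] = 12, t[27] = 4, t[28] = 1, t[29] = 5, t[30] = 6, t[31] = 11, t[32] = 2, t[33] = 13, t[34] = 0, t[35] = 13, t[36] = 13, t[37] = 11, t[38] = 9, t[39] = 5, t[40] = 14, t[41] = 4.
Since (t[40], t[41]) = (t[0], t[1]) = (14, 4) (two consecutive terms determine the rest), the sequence is periodic with period 40.
(3195 - 0) mod 40 = 35, so t[3195] = t[35] = 13.

13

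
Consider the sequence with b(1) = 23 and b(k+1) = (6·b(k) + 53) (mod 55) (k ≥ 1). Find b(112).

26

Computing terms: b(1) = 23, b(2) = 26, b(3) = 44, b(4) = 42, b(5) = 30, b(6) = 13, b(7) = 21, b(8) = 14, b(9) = 27, b(10) = 50, b(11) = 23.
Since b(11) = b(1) = 23, the sequence is periodic with period 10.
So b(112) = b(1 + ((112-1) mod 10)) = b(2) = 26.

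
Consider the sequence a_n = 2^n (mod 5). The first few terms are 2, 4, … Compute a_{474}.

4

a_1 = 2; a_2 = 4; a_3 = 3; a_4 = 1; a_5 = 2.
Since a_5 = a_1 = 2, the sequence is periodic with period 4.
(474 - 1) mod 4 = 1, so a_{474} = a_2 = 4.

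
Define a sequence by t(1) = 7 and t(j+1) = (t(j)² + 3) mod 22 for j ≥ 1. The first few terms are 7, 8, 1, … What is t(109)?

We have t(1) = 7,  t(2) = 8,  t(3) = 1,  t(4) = 4,  t(5) = 19,  t(6) = 12,  t(7) = 15,  t(8) = 8.
Since t(8) = t(2) = 8, the sequence is eventually periodic: after a pre-period of length 1 it cycles with period 6.
For j ≥ 2, t(j) depends only on (j - 2) mod 6. (109 - 2) mod 6 = 5, so t(109) = t(7) = 15.

15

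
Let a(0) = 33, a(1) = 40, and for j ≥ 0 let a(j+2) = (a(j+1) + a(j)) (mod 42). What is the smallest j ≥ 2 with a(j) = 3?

12

We have a(0) = 33, a(1) = 40, a(2) = 31, a(3) = 29, a(4) = 18, a(5) = 5, a(6) = 23, a(7) = 28, a(8) = 9, a(9) = 37, a(10) = 4, a(11) = 41, a(12) = 3, a(13) = 2, a(14) = 5, a(15) = 7, a(16) = 12, a(17) = 19, a(18) = 31, a(19) = 8, a(20) = 39, a(21) = 5, a(22) = 2, a(23) = 7, a(24) = 9, a(25) = 16, a(26) = 25, a(27) = 41, a(28) = 24, a(29) = 23, a(30) = 5, a(31) = 28, a(32) = 33, a(33) = 19, a(34) = 10, a(35) = 29, a(36) = 39, a(37) = 26, a(38) = 23, a(39) = 7, a(40) = 30, a(41) = 37, a(42) = 25, a(43) = 20, a(44) = 3, a(45) = 23, a(46) = 26, a(47) = 7, a(48) = 33, a(49) = 40.
The sequence repeats with period 48.
The value 3 first appears (with j ≥ 2) at a(12).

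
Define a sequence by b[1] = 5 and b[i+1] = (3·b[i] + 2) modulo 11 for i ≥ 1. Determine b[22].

Listing terms: b[1] = 5,  b[2] = 6,  b[3] = 9,  b[4] = 7,  b[5] = 1,  b[6] = 5.
The sequence repeats with period 5.
(22 - 1) mod 5 = 1, so b[22] = b[2] = 6.

6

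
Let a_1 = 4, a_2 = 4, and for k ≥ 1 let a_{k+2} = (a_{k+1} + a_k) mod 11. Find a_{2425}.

Computing terms: a_1 = 4,  a_2 = 4,  a_3 = 8,  a_4 = 1,  a_5 = 9,  a_6 = 10,  a_7 = 8,  a_8 = 7,  a_9 = 4,  a_{10} = 0,  a_{11} = 4,  a_{12} = 4.
Since (a_{11}, a_{12}) = (a_1, a_2) = (4, 4) (two consecutive terms determine the rest), the sequence is periodic with period 10.
So a_{2425} = a_{1 + ((2425-1) mod 10)} = a_5 = 9.

9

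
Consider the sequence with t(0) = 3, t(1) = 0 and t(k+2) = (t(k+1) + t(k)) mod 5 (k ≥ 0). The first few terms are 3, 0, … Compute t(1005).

4

Listing terms: t(0) = 3; t(1) = 0; t(2) = 3; t(3) = 3; t(4) = 1; t(5) = 4; t(6) = 0; t(7) = 4; t(8) = 4; t(9) = 3; t(10) = 2; t(11) = 0; t(12) = 2; t(13) = 2; t(14) = 4; t(15) = 1; t(16) = 0; t(17) = 1; t(18) = 1; t(19) = 2; t(20) = 3; t(21) = 0.
Since (t(20), t(21)) = (t(0), t(1)) = (3, 0) (two consecutive terms determine the rest), the sequence is periodic with period 20.
(1005 - 0) mod 20 = 5, so t(1005) = t(5) = 4.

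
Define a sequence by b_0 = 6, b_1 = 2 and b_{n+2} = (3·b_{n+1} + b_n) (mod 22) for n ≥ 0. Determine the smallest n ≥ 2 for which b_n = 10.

6

b_0 = 6, b_1 = 2, b_2 = 12, b_3 = 16, b_4 = 16, b_5 = 20, b_6 = 10, b_7 = 6, b_8 = 6, b_9 = 2.
The sequence repeats with period 8.
The value 10 first appears (with n ≥ 2) at b_6.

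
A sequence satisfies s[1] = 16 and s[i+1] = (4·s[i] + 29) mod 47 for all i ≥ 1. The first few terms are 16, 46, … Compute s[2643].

37

We have s[1] = 16; s[2] = 46; s[3] = 25; s[4] = 35; s[5] = 28; s[6] = 0; s[7] = 29; s[8] = 4; s[9] = 45; s[10] = 21; s[11] = 19; s[12] = 11; s[13] = 26; s[14] = 39; s[15] = 44; s[16] = 17; s[17] = 3; s[18] = 41; s[19] = 5; s[20] = 2; s[21] = 37; s[22] = 36; s[23] = 32; s[24] = 16.
The sequence repeats with period 23.
So s[2643] = s[1 + ((2643-1) mod 23)] = s[21] = 37.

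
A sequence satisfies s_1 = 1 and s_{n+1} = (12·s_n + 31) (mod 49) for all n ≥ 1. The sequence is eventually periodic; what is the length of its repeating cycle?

Computing terms: s_1 = 1, s_2 = 43, s_3 = 8, s_4 = 29, s_5 = 36, s_6 = 22, s_7 = 1.
The sequence repeats with period 6.

6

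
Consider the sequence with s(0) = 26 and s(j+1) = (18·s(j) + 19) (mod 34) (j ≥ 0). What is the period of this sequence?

Computing terms: s(0) = 26; s(1) = 11; s(2) = 13; s(3) = 15; s(4) = 17; s(5) = 19; s(6) = 21; s(7) = 23; s(8) = 25; s(9) = 27; s(10) = 29; s(11) = 31; s(12) = 33; s(13) = 1; s(14) = 3; s(15) = 5; s(16) = 7; s(17) = 9; s(18) = 11.
Since s(18) = s(1) = 11, the sequence is eventually periodic: after a pre-period of length 1 it cycles with period 17.

17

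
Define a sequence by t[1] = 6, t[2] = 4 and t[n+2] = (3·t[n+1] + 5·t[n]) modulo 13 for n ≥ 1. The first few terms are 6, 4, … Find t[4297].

6

Listing terms: t[1] = 6,  t[2] = 4,  t[3] = 3,  t[4] = 3,  t[5] = 11,  t[6] = 9,  t[7] = 4,  t[8] = 5,  t[9] = 9,  t[10] = 0,  t[11] = 6,  t[12] = 5,  t[13] = 6,  t[14] = 4.
The sequence repeats with period 12.
(4297 - 1) mod 12 = 0, so t[4297] = t[1] = 6.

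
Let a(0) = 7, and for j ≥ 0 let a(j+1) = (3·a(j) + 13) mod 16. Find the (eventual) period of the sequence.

We have a(0) = 7, a(1) = 2, a(2) = 3, a(3) = 6, a(4) = 15, a(5) = 10, a(6) = 11, a(7) = 14, a(8) = 7.
Since a(8) = a(0) = 7, the sequence is periodic with period 8.

8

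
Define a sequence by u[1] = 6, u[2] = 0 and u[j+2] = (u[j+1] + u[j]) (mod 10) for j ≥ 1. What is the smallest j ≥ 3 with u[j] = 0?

Computing terms: u[1] = 6; u[2] = 0; u[3] = 6; u[4] = 6; u[5] = 2; u[6] = 8; u[7] = 0; u[8] = 8; u[9] = 8; u[10] = 6; u[11] = 4; u[12] = 0; u[13] = 4; u[14] = 4; u[15] = 8; u[16] = 2; u[17] = 0; u[18] = 2; u[19] = 2; u[20] = 4; u[21] = 6; u[22] = 0.
Since (u[21], u[22]) = (u[1], u[2]) = (6, 0) (two consecutive terms determine the rest), the sequence is periodic with period 20.
The value 0 first appears (with j ≥ 3) at u[7].

7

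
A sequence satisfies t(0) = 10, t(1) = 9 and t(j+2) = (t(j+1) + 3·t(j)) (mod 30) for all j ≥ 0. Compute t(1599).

24

t(0) = 10,  t(1) = 9,  t(2) = 9,  t(3) = 6,  t(4) = 3,  t(5) = 21,  t(6) = 0,  t(7) = 3,  t(8) = 3,  t(9) = 12,  t(10) = 21,  t(11) = 27,  t(12) = 0,  t(13) = 21,  t(14) = 21,  t(15) = 24,  t(16) = 27,  t(17) = 9,  t(18) = 0,  t(19) = 27,  t(20) = 27,  t(21) = 18,  t(22) = 9,  t(23) = 3,  t(24) = 0,  t(25) = 9,  t(26) = 9.
Since (t(25), t(26)) = (t(1), t(2)) = (9, 9) (two consecutive terms determine the rest), the sequence is eventually periodic: after a pre-period of length 1 it cycles with period 24.
For j ≥ 1, t(j) depends only on (j - 1) mod 24. (1599 - 1) mod 24 = 14, so t(1599) = t(15) = 24.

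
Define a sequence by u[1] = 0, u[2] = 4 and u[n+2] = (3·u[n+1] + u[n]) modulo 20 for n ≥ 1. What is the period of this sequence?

Computing terms: u[1] = 0,  u[2] = 4,  u[3] = 12,  u[4] = 0,  u[5] = 12,  u[6] = 16,  u[7] = 0,  u[8] = 16,  u[9] = 8,  u[10] = 0,  u[11] = 8,  u[12] = 4,  u[13] = 0,  u[14] = 4.
The sequence repeats with period 12.

12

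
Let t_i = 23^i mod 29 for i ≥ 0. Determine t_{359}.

7

Listing terms: t_0 = 1, t_1 = 23, t_2 = 7, t_3 = 16, t_4 = 20, t_5 = 25, t_6 = 24, t_7 = 1.
The sequence repeats with period 7.
(359 - 0) mod 7 = 2, so t_{359} = t_2 = 7.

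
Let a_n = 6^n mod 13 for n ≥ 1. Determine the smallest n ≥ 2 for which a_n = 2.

5

Listing terms: a_1 = 6, a_2 = 10, a_3 = 8, a_4 = 9, a_5 = 2, a_6 = 12, a_7 = 7, a_8 = 3, a_9 = 5, a_{10} = 4, a_{11} = 11, a_{12} = 1, a_{13} = 6.
The sequence repeats with period 12.
The value 2 first appears (with n ≥ 2) at a_5.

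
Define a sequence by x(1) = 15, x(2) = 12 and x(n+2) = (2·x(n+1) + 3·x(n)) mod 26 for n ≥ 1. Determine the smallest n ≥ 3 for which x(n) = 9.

We have x(1) = 15; x(2) = 12; x(3) = 17; x(4) = 18; x(5) = 9; x(6) = 20; x(7) = 15; x(8) = 12.
Since (x(7), x(8)) = (x(1), x(2)) = (15, 12) (two consecutive terms determine the rest), the sequence is periodic with period 6.
The value 9 first appears (with n ≥ 3) at x(5).

5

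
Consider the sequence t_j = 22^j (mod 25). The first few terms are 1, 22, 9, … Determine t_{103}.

Listing terms: t_0 = 1, t_1 = 22, t_2 = 9, t_3 = 23, t_4 = 6, t_5 = 7, t_6 = 4, t_7 = 13, t_8 = 11, t_9 = 17, t_{10} = 24, t_{11} = 3, t_{12} = 16, t_{13} = 2, t_{14} = 19, t_{15} = 18, t_{16} = 21, t_{17} = 12, t_{18} = 14, t_{19} = 8, t_{20} = 1.
Since t_{20} = t_0 = 1, the sequence is periodic with period 20.
(103 - 0) mod 20 = 3, so t_{103} = t_3 = 23.

23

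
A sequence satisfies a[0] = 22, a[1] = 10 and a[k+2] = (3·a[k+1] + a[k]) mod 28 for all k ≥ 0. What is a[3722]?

4

Computing terms: a[0] = 22, a[1] = 10, a[2] = 24, a[3] = 26, a[4] = 18, a[5] = 24, a[6] = 6, a[7] = 14, a[8] = 20, a[9] = 18, a[10] = 18, a[11] = 16, a[12] = 10, a[13] = 18, a[14] = 8, a[15] = 14, a[16] = 22, a[17] = 24, a[18] = 10, a[19] = 26, a[20] = 4, a[21] = 10, a[22] = 6, a[23] = 0, a[24] = 6, a[25] = 18, a[26] = 4, a[27] = 2, a[28] = 10, a[29] = 4, a[30] = 22, a[31] = 14, a[32] = 8, a[33] = 10, a[34] = 10, a[35] = 12, a[36] = 18, a[37] = 10, a[38] = 20, a[39] = 14, a[40] = 6, a[41] = 4, a[42] = 18, a[43] = 2, a[44] = 24, a[45] = 18, a[46] = 22, a[47] = 0, a[48] = 22, a[49] = 10.
The sequence repeats with period 48.
(3722 - 0) mod 48 = 26, so a[3722] = a[26] = 4.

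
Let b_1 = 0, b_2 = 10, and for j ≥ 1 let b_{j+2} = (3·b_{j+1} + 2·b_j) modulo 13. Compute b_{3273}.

0

We have b_1 = 0, b_2 = 10, b_3 = 4, b_4 = 6, b_5 = 0, b_6 = 12, b_7 = 10, b_8 = 2, b_9 = 0, b_{10} = 4, b_{11} = 12, b_{12} = 5, b_{13} = 0, b_{14} = 10.
Since (b_{13}, b_{14}) = (b_1, b_2) = (0, 10) (two consecutive terms determine the rest), the sequence is periodic with period 12.
(3273 - 1) mod 12 = 8, so b_{3273} = b_9 = 0.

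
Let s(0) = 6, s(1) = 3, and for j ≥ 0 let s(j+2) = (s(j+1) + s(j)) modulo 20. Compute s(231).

12

s(0) = 6, s(1) = 3, s(2) = 9, s(3) = 12, s(4) = 1, s(5) = 13, s(6) = 14, s(7) = 7, s(8) = 1, s(9) = 8, s(10) = 9, s(11) = 17, s(12) = 6, s(13) = 3.
Since (s(12), s(13)) = (s(0), s(1)) = (6, 3) (two consecutive terms determine the rest), the sequence is periodic with period 12.
So s(231) = s(0 + ((231-0) mod 12)) = s(3) = 12.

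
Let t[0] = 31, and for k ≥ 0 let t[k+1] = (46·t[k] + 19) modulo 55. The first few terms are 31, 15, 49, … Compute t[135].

Listing terms: t[0] = 31; t[1] = 15; t[2] = 49; t[3] = 18; t[4] = 22; t[5] = 41; t[6] = 35; t[7] = 34; t[8] = 43; t[9] = 17; t[10] = 31.
The sequence repeats with period 10.
(135 - 0) mod 10 = 5, so t[135] = t[5] = 41.

41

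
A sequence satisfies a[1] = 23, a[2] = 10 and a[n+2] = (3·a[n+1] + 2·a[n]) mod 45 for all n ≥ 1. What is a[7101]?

32

Listing terms: a[1] = 23,  a[2] = 10,  a[3] = 31,  a[4] = 23,  a[5] = 41,  a[6] = 34,  a[7] = 4,  a[8] = 35,  a[9] = 23,  a[10] = 4,  a[11] = 13,  a[12] = 2,  a[13] = 32,  a[14] = 10,  a[15] = 4,  a[16] = 32,  a[17] = 14,  a[18] = 16,  a[19] = 31,  a[20] = 35,  a[21] = 32,  a[22] = 31,  a[23] = 22,  a[24] = 38,  a[25] = 23,  a[26] = 10.
The sequence repeats with period 24.
(7101 - 1) mod 24 = 20, so a[7101] = a[21] = 32.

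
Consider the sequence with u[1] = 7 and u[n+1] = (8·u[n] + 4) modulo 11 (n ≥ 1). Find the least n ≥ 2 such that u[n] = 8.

We have u[1] = 7, u[2] = 5, u[3] = 0, u[4] = 4, u[5] = 3, u[6] = 6, u[7] = 8, u[8] = 2, u[9] = 9, u[10] = 10, u[11] = 7.
Since u[11] = u[1] = 7, the sequence is periodic with period 10.
The value 8 first appears (with n ≥ 2) at u[7].

7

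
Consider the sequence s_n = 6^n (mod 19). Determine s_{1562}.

5

Listing terms: s_0 = 1, s_1 = 6, s_2 = 17, s_3 = 7, s_4 = 4, s_5 = 5, s_6 = 11, s_7 = 9, s_8 = 16, s_9 = 1.
The sequence repeats with period 9.
(1562 - 0) mod 9 = 5, so s_{1562} = s_5 = 5.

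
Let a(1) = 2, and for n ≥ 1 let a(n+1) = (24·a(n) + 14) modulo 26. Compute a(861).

We have a(1) = 2, a(2) = 10, a(3) = 20, a(4) = 0, a(5) = 14, a(6) = 12, a(7) = 16, a(8) = 8, a(9) = 24, a(10) = 18, a(11) = 4, a(12) = 6, a(13) = 2.
Since a(13) = a(1) = 2, the sequence is periodic with period 12.
(861 - 1) mod 12 = 8, so a(861) = a(9) = 24.

24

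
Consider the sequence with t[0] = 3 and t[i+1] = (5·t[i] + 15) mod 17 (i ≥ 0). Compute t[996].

16

Listing terms: t[0] = 3; t[1] = 13; t[2] = 12; t[3] = 7; t[4] = 16; t[5] = 10; t[6] = 14; t[7] = 0; t[8] = 15; t[9] = 5; t[10] = 6; t[11] = 11; t[12] = 2; t[13] = 8; t[14] = 4; t[15] = 1; t[16] = 3.
The sequence repeats with period 16.
So t[996] = t[0 + ((996-0) mod 16)] = t[4] = 16.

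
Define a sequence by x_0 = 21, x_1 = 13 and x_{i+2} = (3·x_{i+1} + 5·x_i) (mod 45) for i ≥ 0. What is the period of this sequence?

12

We have x_0 = 21; x_1 = 13; x_2 = 9; x_3 = 2; x_4 = 6; x_5 = 28; x_6 = 24; x_7 = 32; x_8 = 36; x_9 = 43; x_{10} = 39; x_{11} = 17; x_{12} = 21; x_{13} = 13.
The sequence repeats with period 12.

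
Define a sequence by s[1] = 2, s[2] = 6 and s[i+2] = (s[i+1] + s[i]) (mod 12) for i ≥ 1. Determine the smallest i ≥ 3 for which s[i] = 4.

Computing terms: s[1] = 2, s[2] = 6, s[3] = 8, s[4] = 2, s[5] = 10, s[6] = 0, s[7] = 10, s[8] = 10, s[9] = 8, s[10] = 6, s[11] = 2, s[12] = 8, s[13] = 10, s[14] = 6, s[15] = 4, s[16] = 10, s[17] = 2, s[18] = 0, s[19] = 2, s[20] = 2, s[21] = 4, s[22] = 6, s[23] = 10, s[24] = 4, s[25] = 2, s[26] = 6.
The sequence repeats with period 24.
The value 4 first appears (with i ≥ 3) at s[15].

15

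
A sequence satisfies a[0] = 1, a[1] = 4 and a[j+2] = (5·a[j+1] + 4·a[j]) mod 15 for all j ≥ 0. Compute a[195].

We have a[0] = 1,  a[1] = 4,  a[2] = 9,  a[3] = 1,  a[4] = 11,  a[5] = 14,  a[6] = 9,  a[7] = 11,  a[8] = 1,  a[9] = 4.
Since (a[8], a[9]) = (a[0], a[1]) = (1, 4) (two consecutive terms determine the rest), the sequence is periodic with period 8.
So a[195] = a[0 + ((195-0) mod 8)] = a[3] = 1.

1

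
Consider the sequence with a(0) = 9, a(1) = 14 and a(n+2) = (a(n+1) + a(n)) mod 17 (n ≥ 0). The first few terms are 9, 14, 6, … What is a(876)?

a(0) = 9,  a(1) = 14,  a(2) = 6,  a(3) = 3,  a(4) = 9,  a(5) = 12,  a(6) = 4,  a(7) = 16,  a(8) = 3,  a(9) = 2,  a(10) = 5,  a(11) = 7,  a(12) = 12,  a(13) = 2,  a(14) = 14,  a(15) = 16,  a(16) = 13,  a(17) = 12,  a(18) = 8,  a(19) = 3,  a(20) = 11,  a(21) = 14,  a(22) = 8,  a(23) = 5,  a(24) = 13,  a(25) = 1,  a(26) = 14,  a(27) = 15,  a(28) = 12,  a(29) = 10,  a(30) = 5,  a(31) = 15,  a(32) = 3,  a(33) = 1,  a(34) = 4,  a(35) = 5,  a(36) = 9,  a(37) = 14.
The sequence repeats with period 36.
So a(876) = a(0 + ((876-0) mod 36)) = a(12) = 12.

12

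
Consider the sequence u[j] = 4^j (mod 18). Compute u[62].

16

Listing terms: u[1] = 4, u[2] = 16, u[3] = 10, u[4] = 4.
Since u[4] = u[1] = 4, the sequence is periodic with period 3.
So u[62] = u[1 + ((62-1) mod 3)] = u[2] = 16.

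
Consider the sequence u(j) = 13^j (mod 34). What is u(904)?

u(0) = 1, u(1) = 13, u(2) = 33, u(3) = 21, u(4) = 1.
Since u(4) = u(0) = 1, the sequence is periodic with period 4.
So u(904) = u(0 + ((904-0) mod 4)) = u(0) = 1.

1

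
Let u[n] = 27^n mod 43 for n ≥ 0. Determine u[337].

27

We have u[0] = 1, u[1] = 27, u[2] = 41, u[3] = 32, u[4] = 4, u[5] = 22, u[6] = 35, u[7] = 42, u[8] = 16, u[9] = 2, u[10] = 11, u[11] = 39, u[12] = 21, u[13] = 8, u[14] = 1.
Since u[14] = u[0] = 1, the sequence is periodic with period 14.
So u[337] = u[0 + ((337-0) mod 14)] = u[1] = 27.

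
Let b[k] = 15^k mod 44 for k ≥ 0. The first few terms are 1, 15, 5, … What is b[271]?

15

b[0] = 1; b[1] = 15; b[2] = 5; b[3] = 31; b[4] = 25; b[5] = 23; b[6] = 37; b[7] = 27; b[8] = 9; b[9] = 3; b[10] = 1.
Since b[10] = b[0] = 1, the sequence is periodic with period 10.
(271 - 0) mod 10 = 1, so b[271] = b[1] = 15.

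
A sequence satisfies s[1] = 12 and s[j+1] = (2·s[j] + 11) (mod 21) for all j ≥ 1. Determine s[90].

s[1] = 12,  s[2] = 14,  s[3] = 18,  s[4] = 5,  s[5] = 0,  s[6] = 11,  s[7] = 12.
Since s[7] = s[1] = 12, the sequence is periodic with period 6.
So s[90] = s[1 + ((90-1) mod 6)] = s[6] = 11.

11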